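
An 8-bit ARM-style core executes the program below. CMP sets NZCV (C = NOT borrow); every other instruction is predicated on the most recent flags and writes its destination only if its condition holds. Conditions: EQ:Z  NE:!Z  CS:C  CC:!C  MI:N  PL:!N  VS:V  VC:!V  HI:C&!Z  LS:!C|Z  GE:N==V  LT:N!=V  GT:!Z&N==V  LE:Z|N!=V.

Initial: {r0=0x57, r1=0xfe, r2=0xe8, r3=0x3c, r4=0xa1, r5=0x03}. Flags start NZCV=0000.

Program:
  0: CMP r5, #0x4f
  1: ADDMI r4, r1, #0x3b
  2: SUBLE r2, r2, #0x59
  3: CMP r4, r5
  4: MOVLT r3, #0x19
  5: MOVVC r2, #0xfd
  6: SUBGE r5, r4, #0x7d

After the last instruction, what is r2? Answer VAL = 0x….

VAL = 0xfd

[0] flags=1000 → (cmp)
[1] flags=1000 MI?T → r4=0x39
[2] flags=1000 LE?T → r2=0x8f
[3] flags=0010 → (cmp)
[4] flags=0010 LT?F → skip
[5] flags=0010 VC?T → r2=0xfd
[6] flags=0010 GE?T → r5=0xbc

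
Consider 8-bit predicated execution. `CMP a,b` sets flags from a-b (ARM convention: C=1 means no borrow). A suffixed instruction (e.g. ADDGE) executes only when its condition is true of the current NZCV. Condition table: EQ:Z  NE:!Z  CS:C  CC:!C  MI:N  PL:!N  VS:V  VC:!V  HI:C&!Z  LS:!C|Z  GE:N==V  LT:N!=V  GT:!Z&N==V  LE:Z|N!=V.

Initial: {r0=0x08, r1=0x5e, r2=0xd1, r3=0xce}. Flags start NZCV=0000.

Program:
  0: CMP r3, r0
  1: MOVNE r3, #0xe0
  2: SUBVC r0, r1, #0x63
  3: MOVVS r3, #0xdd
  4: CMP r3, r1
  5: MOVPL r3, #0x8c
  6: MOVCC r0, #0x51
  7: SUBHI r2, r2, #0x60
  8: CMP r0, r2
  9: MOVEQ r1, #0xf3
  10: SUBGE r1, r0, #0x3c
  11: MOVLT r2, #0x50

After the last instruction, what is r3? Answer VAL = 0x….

VAL = 0xe0

[0] flags=1010 → (cmp)
[1] flags=1010 NE?T → r3=0xe0
[2] flags=1010 VC?T → r0=0xfb
[3] flags=1010 VS?F → skip
[4] flags=1010 → (cmp)
[5] flags=1010 PL?F → skip
[6] flags=1010 CC?F → skip
[7] flags=1010 HI?T → r2=0x71
[8] flags=1010 → (cmp)
[9] flags=1010 EQ?F → skip
[10] flags=1010 GE?F → skip
[11] flags=1010 LT?T → r2=0x50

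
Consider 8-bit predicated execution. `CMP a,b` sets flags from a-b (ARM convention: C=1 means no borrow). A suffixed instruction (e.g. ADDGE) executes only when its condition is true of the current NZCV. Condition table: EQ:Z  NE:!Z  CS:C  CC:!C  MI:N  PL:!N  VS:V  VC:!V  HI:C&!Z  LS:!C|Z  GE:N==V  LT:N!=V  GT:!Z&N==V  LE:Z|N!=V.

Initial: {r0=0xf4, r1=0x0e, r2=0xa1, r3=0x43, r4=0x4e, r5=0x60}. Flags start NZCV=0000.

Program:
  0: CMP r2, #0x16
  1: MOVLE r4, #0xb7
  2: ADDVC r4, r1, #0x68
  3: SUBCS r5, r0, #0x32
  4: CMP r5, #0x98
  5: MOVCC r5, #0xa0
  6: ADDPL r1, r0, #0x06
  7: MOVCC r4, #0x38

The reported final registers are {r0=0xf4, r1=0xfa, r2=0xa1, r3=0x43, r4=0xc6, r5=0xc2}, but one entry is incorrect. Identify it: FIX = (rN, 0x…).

FIX = (r4, 0x76)

[0] flags=1010 → (cmp)
[1] flags=1010 LE?T → r4=0xb7
[2] flags=1010 VC?T → r4=0x76
[3] flags=1010 CS?T → r5=0xc2
[4] flags=0010 → (cmp)
[5] flags=0010 CC?F → skip
[6] flags=0010 PL?T → r1=0xfa
[7] flags=0010 CC?F → skip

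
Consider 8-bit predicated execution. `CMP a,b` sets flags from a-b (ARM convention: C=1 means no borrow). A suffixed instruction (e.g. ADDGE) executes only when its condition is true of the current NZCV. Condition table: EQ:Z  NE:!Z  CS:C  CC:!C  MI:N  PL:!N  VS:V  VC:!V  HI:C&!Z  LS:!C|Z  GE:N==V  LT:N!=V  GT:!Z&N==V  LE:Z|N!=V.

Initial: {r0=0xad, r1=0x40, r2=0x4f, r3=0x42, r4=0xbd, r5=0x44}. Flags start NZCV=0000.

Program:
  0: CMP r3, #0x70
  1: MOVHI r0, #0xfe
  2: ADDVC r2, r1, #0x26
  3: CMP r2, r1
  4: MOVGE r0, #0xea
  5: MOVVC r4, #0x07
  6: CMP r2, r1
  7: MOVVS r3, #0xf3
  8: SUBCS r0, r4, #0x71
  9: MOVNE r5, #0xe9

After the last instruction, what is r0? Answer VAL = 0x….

0: ✓ CMP  NZCV=1000
1: · MOVHI
2: ✓ ADDVC  r2←0x66
3: ✓ CMP  NZCV=0010
4: ✓ MOVGE  r0←0xea
5: ✓ MOVVC  r4←0x07
6: ✓ CMP  NZCV=0010
7: · MOVVS
8: ✓ SUBCS  r0←0x96
9: ✓ MOVNE  r5←0xe9

VAL = 0x96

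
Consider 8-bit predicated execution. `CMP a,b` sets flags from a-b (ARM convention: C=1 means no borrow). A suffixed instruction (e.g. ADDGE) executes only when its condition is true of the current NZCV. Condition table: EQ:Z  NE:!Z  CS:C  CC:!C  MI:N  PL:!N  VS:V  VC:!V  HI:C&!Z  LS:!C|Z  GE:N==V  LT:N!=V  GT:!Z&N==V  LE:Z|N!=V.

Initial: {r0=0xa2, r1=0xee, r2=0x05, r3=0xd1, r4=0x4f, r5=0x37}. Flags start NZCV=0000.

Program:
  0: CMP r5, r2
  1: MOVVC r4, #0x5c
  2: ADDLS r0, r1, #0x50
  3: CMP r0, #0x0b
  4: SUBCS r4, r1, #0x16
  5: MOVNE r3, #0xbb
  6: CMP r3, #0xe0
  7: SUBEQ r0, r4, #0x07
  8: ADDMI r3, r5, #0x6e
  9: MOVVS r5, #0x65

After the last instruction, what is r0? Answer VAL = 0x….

VAL = 0xa2

0: ✓ CMP  NZCV=0010
1: ✓ MOVVC  r4←0x5c
2: · ADDLS
3: ✓ CMP  NZCV=1010
4: ✓ SUBCS  r4←0xd8
5: ✓ MOVNE  r3←0xbb
6: ✓ CMP  NZCV=1000
7: · SUBEQ
8: ✓ ADDMI  r3←0xa5
9: · MOVVS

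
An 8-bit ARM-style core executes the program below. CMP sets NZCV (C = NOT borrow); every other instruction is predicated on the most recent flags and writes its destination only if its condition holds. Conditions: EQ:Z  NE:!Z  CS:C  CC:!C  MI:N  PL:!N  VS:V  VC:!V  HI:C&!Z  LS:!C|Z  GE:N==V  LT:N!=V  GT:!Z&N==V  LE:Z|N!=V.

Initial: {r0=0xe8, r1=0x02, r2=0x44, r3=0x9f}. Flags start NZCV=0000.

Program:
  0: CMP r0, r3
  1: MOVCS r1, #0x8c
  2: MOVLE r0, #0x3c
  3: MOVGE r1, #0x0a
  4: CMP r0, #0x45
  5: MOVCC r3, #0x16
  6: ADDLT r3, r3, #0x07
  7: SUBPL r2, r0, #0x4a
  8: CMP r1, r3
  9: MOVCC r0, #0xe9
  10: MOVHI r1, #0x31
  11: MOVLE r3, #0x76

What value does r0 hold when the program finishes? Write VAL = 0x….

[0] flags=0010 → (cmp)
[1] flags=0010 CS?T → r1=0x8c
[2] flags=0010 LE?F → skip
[3] flags=0010 GE?T → r1=0x0a
[4] flags=1010 → (cmp)
[5] flags=1010 CC?F → skip
[6] flags=1010 LT?T → r3=0xa6
[7] flags=1010 PL?F → skip
[8] flags=0000 → (cmp)
[9] flags=0000 CC?T → r0=0xe9
[10] flags=0000 HI?F → skip
[11] flags=0000 LE?F → skip

VAL = 0xe9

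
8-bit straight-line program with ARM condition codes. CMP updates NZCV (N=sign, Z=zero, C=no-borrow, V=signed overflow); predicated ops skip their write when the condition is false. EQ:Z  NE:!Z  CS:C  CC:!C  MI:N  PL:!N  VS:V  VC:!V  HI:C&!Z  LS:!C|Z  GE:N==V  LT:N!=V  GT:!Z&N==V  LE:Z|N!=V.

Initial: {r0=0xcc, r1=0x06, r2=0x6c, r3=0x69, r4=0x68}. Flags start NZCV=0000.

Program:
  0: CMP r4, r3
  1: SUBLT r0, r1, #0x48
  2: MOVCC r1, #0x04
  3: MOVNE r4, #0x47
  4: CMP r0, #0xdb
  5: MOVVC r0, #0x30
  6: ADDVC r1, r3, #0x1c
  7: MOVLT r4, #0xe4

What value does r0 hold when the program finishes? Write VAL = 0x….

[0] flags=1000 → (cmp)
[1] flags=1000 LT?T → r0=0xbe
[2] flags=1000 CC?T → r1=0x04
[3] flags=1000 NE?T → r4=0x47
[4] flags=1000 → (cmp)
[5] flags=1000 VC?T → r0=0x30
[6] flags=1000 VC?T → r1=0x85
[7] flags=1000 LT?T → r4=0xe4

VAL = 0x30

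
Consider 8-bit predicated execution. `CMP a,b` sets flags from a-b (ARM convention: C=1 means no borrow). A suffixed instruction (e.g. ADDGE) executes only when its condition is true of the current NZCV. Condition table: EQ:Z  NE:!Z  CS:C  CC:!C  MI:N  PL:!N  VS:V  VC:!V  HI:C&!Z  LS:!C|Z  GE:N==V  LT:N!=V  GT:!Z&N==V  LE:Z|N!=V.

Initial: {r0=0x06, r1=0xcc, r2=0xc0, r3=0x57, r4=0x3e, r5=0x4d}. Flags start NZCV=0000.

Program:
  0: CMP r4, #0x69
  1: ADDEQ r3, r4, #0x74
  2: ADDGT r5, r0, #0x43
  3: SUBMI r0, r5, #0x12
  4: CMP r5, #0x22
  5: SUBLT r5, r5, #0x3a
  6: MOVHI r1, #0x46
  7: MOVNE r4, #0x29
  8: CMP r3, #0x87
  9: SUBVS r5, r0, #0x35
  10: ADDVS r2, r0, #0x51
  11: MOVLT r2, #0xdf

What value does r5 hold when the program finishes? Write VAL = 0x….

VAL = 0x06

[0] flags=1000 → (cmp)
[1] flags=1000 EQ?F → skip
[2] flags=1000 GT?F → skip
[3] flags=1000 MI?T → r0=0x3b
[4] flags=0010 → (cmp)
[5] flags=0010 LT?F → skip
[6] flags=0010 HI?T → r1=0x46
[7] flags=0010 NE?T → r4=0x29
[8] flags=1001 → (cmp)
[9] flags=1001 VS?T → r5=0x06
[10] flags=1001 VS?T → r2=0x8c
[11] flags=1001 LT?F → skip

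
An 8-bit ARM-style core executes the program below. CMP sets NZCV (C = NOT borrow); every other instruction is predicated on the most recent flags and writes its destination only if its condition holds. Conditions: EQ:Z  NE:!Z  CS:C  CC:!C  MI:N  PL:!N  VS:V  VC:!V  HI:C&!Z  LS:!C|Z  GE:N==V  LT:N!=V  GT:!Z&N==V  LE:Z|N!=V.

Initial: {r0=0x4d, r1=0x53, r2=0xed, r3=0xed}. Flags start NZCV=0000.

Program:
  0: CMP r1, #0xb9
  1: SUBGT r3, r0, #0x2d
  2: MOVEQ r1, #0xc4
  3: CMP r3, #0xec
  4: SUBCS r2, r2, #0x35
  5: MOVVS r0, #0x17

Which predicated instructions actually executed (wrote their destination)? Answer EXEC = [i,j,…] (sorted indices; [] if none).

[0] flags=1001 → (cmp)
[1] flags=1001 GT?T → r3=0x20
[2] flags=1001 EQ?F → skip
[3] flags=0000 → (cmp)
[4] flags=0000 CS?F → skip
[5] flags=0000 VS?F → skip

EXEC = [1]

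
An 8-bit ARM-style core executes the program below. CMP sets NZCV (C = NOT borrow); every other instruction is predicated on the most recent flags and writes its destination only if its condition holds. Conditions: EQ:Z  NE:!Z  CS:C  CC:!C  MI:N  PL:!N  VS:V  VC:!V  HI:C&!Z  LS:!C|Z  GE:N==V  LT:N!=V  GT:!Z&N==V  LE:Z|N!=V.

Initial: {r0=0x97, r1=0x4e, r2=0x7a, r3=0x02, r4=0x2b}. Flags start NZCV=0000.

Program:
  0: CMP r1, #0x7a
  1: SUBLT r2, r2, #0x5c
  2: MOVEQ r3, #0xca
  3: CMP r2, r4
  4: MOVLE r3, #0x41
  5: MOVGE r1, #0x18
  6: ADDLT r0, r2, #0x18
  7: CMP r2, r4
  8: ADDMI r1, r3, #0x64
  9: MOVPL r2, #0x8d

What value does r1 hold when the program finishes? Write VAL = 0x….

VAL = 0xa5

[0] flags=1000 → (cmp)
[1] flags=1000 LT?T → r2=0x1e
[2] flags=1000 EQ?F → skip
[3] flags=1000 → (cmp)
[4] flags=1000 LE?T → r3=0x41
[5] flags=1000 GE?F → skip
[6] flags=1000 LT?T → r0=0x36
[7] flags=1000 → (cmp)
[8] flags=1000 MI?T → r1=0xa5
[9] flags=1000 PL?F → skip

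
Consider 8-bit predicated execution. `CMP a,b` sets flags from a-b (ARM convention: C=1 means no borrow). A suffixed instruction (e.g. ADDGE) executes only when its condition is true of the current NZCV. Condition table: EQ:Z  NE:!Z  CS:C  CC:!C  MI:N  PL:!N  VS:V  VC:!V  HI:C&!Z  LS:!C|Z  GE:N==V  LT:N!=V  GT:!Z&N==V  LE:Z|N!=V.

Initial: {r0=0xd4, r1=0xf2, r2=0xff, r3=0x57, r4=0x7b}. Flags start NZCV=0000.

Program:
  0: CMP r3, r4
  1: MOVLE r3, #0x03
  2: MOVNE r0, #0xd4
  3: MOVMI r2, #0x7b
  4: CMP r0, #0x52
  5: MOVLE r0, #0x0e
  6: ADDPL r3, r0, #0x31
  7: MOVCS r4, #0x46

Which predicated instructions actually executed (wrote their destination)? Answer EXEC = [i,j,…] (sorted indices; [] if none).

0: ✓ CMP  NZCV=1000
1: ✓ MOVLE  r3←0x03
2: ✓ MOVNE  r0←0xd4
3: ✓ MOVMI  r2←0x7b
4: ✓ CMP  NZCV=1010
5: ✓ MOVLE  r0←0x0e
6: · ADDPL
7: ✓ MOVCS  r4←0x46

EXEC = [1,2,3,5,7]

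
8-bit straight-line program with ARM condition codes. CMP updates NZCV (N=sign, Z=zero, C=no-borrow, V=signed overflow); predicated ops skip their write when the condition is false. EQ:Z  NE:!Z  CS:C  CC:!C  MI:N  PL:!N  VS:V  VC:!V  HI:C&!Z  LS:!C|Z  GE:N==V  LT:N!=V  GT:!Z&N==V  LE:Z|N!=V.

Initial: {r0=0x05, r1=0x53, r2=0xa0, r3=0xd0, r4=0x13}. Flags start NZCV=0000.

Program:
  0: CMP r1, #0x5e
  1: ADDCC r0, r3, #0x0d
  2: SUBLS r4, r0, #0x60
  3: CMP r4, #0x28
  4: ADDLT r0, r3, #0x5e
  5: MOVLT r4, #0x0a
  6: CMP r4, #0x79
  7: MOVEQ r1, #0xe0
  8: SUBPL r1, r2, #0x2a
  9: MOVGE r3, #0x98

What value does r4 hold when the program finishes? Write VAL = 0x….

VAL = 0x7d

0: ✓ CMP  NZCV=1000
1: ✓ ADDCC  r0←0xdd
2: ✓ SUBLS  r4←0x7d
3: ✓ CMP  NZCV=0010
4: · ADDLT
5: · MOVLT
6: ✓ CMP  NZCV=0010
7: · MOVEQ
8: ✓ SUBPL  r1←0x76
9: ✓ MOVGE  r3←0x98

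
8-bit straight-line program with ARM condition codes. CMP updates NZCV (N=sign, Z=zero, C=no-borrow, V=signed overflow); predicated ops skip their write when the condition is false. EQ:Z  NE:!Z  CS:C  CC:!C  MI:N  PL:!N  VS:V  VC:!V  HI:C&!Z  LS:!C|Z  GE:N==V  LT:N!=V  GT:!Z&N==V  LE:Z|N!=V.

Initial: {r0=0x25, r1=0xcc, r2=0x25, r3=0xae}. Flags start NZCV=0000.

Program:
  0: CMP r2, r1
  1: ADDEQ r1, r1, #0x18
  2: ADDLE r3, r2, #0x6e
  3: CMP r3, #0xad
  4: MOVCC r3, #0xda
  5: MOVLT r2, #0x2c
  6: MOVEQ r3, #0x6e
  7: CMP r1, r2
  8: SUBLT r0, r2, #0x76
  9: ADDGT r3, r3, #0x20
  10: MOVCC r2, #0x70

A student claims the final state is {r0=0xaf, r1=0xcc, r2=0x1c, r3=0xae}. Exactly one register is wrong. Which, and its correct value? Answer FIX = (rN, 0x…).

FIX = (r2, 0x25)

[0] flags=0000 → (cmp)
[1] flags=0000 EQ?F → skip
[2] flags=0000 LE?F → skip
[3] flags=0010 → (cmp)
[4] flags=0010 CC?F → skip
[5] flags=0010 LT?F → skip
[6] flags=0010 EQ?F → skip
[7] flags=1010 → (cmp)
[8] flags=1010 LT?T → r0=0xaf
[9] flags=1010 GT?F → skip
[10] flags=1010 CC?F → skip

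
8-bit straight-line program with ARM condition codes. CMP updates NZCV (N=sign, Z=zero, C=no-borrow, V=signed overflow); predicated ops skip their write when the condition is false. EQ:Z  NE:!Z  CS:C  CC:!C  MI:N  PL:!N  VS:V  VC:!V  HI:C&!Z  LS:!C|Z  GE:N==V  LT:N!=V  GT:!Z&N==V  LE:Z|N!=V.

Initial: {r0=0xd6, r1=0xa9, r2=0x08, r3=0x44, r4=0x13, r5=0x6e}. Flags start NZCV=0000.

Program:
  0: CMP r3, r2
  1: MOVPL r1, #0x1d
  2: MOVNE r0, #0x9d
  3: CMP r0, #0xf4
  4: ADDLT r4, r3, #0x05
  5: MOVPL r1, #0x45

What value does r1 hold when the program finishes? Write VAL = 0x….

[0] flags=0010 → (cmp)
[1] flags=0010 PL?T → r1=0x1d
[2] flags=0010 NE?T → r0=0x9d
[3] flags=1000 → (cmp)
[4] flags=1000 LT?T → r4=0x49
[5] flags=1000 PL?F → skip

VAL = 0x1d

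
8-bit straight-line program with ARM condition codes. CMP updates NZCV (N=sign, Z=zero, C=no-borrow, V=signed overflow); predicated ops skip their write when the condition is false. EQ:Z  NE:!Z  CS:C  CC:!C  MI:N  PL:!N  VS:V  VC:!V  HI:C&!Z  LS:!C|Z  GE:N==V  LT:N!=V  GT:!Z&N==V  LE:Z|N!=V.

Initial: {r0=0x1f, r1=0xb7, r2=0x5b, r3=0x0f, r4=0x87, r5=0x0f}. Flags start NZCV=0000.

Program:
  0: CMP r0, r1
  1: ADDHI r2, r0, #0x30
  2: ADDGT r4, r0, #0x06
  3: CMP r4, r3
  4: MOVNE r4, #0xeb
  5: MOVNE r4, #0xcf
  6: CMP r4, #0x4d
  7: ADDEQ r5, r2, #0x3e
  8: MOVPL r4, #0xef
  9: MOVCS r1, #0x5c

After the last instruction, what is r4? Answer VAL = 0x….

[0] flags=0000 → (cmp)
[1] flags=0000 HI?F → skip
[2] flags=0000 GT?T → r4=0x25
[3] flags=0010 → (cmp)
[4] flags=0010 NE?T → r4=0xeb
[5] flags=0010 NE?T → r4=0xcf
[6] flags=1010 → (cmp)
[7] flags=1010 EQ?F → skip
[8] flags=1010 PL?F → skip
[9] flags=1010 CS?T → r1=0x5c

VAL = 0xcf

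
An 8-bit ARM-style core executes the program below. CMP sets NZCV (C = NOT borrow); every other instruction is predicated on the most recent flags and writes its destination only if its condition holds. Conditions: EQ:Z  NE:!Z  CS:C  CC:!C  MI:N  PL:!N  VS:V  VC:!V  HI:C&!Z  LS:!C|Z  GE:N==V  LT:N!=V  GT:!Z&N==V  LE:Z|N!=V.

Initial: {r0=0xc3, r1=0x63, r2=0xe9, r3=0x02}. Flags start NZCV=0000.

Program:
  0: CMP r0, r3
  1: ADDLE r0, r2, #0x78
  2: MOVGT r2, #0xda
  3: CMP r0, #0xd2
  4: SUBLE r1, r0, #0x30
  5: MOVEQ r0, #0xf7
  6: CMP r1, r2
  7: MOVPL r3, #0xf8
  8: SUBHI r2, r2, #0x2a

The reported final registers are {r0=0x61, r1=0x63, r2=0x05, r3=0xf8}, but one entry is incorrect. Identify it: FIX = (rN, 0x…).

FIX = (r2, 0xe9)

0: ✓ CMP  NZCV=1010
1: ✓ ADDLE  r0←0x61
2: · MOVGT
3: ✓ CMP  NZCV=1001
4: · SUBLE
5: · MOVEQ
6: ✓ CMP  NZCV=0000
7: ✓ MOVPL  r3←0xf8
8: · SUBHI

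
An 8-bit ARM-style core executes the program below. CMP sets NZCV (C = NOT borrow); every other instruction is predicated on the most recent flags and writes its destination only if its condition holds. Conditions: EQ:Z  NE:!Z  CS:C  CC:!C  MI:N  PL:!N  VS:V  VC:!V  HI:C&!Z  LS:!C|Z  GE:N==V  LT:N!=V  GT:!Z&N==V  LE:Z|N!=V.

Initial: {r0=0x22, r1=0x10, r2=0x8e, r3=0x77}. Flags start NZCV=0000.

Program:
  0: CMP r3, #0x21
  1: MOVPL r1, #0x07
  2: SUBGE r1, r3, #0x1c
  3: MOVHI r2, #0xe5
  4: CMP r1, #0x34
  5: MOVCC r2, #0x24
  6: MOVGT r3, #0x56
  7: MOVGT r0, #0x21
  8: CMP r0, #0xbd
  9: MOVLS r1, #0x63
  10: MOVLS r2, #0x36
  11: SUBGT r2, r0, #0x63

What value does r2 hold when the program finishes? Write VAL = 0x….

VAL = 0xbe

[0] flags=0010 → (cmp)
[1] flags=0010 PL?T → r1=0x07
[2] flags=0010 GE?T → r1=0x5b
[3] flags=0010 HI?T → r2=0xe5
[4] flags=0010 → (cmp)
[5] flags=0010 CC?F → skip
[6] flags=0010 GT?T → r3=0x56
[7] flags=0010 GT?T → r0=0x21
[8] flags=0000 → (cmp)
[9] flags=0000 LS?T → r1=0x63
[10] flags=0000 LS?T → r2=0x36
[11] flags=0000 GT?T → r2=0xbe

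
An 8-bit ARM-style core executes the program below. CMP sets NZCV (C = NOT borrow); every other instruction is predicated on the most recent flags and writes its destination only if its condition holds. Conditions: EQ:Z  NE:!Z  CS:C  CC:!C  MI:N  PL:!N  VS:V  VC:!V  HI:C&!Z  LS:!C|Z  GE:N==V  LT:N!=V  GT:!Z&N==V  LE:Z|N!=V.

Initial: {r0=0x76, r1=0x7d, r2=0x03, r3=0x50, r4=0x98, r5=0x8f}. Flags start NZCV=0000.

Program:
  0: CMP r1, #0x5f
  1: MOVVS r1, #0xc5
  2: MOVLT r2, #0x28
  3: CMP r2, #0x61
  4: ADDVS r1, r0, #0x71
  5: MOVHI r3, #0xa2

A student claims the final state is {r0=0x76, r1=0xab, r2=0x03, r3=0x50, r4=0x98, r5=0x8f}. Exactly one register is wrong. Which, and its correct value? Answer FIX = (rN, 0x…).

FIX = (r1, 0x7d)

0: ✓ CMP  NZCV=0010
1: · MOVVS
2: · MOVLT
3: ✓ CMP  NZCV=1000
4: · ADDVS
5: · MOVHI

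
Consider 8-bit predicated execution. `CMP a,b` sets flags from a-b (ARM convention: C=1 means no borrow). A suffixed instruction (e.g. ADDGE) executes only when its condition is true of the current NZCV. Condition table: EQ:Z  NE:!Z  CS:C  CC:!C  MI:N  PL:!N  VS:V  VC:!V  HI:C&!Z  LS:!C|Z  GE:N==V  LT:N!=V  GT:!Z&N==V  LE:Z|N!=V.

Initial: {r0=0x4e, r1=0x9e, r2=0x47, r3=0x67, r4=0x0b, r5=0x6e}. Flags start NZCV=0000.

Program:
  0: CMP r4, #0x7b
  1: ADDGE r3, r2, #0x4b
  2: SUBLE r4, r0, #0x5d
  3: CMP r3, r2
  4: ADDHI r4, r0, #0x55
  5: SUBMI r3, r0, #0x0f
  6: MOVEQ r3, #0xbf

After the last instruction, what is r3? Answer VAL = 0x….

0: ✓ CMP  NZCV=1000
1: · ADDGE
2: ✓ SUBLE  r4←0xf1
3: ✓ CMP  NZCV=0010
4: ✓ ADDHI  r4←0xa3
5: · SUBMI
6: · MOVEQ

VAL = 0x67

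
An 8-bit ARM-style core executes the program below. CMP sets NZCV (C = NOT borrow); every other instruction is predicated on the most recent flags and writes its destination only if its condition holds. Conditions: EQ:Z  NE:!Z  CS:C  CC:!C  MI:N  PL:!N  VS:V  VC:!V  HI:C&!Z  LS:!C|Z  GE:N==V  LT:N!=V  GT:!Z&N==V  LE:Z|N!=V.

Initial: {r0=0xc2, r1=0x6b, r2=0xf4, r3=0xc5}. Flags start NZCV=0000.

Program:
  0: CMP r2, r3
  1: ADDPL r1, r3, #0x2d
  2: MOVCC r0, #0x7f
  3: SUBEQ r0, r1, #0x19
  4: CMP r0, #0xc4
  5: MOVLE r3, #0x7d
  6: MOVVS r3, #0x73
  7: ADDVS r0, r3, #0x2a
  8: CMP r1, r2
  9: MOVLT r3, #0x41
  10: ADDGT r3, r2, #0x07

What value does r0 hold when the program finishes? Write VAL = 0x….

[0] flags=0010 → (cmp)
[1] flags=0010 PL?T → r1=0xf2
[2] flags=0010 CC?F → skip
[3] flags=0010 EQ?F → skip
[4] flags=1000 → (cmp)
[5] flags=1000 LE?T → r3=0x7d
[6] flags=1000 VS?F → skip
[7] flags=1000 VS?F → skip
[8] flags=1000 → (cmp)
[9] flags=1000 LT?T → r3=0x41
[10] flags=1000 GT?F → skip

VAL = 0xc2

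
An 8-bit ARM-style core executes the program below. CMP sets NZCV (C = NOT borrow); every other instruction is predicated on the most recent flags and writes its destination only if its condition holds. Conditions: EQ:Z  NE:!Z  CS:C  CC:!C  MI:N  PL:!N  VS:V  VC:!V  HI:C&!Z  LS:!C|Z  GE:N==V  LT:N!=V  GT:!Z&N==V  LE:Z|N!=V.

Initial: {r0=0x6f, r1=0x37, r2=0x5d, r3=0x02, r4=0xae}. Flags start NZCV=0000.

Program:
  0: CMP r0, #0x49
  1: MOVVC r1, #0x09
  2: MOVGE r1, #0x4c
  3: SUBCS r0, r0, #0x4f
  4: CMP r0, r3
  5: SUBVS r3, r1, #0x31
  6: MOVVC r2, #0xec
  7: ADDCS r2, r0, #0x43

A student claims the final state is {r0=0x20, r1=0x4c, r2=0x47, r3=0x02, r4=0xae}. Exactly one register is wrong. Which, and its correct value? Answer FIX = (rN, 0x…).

FIX = (r2, 0x63)

[0] flags=0010 → (cmp)
[1] flags=0010 VC?T → r1=0x09
[2] flags=0010 GE?T → r1=0x4c
[3] flags=0010 CS?T → r0=0x20
[4] flags=0010 → (cmp)
[5] flags=0010 VS?F → skip
[6] flags=0010 VC?T → r2=0xec
[7] flags=0010 CS?T → r2=0x63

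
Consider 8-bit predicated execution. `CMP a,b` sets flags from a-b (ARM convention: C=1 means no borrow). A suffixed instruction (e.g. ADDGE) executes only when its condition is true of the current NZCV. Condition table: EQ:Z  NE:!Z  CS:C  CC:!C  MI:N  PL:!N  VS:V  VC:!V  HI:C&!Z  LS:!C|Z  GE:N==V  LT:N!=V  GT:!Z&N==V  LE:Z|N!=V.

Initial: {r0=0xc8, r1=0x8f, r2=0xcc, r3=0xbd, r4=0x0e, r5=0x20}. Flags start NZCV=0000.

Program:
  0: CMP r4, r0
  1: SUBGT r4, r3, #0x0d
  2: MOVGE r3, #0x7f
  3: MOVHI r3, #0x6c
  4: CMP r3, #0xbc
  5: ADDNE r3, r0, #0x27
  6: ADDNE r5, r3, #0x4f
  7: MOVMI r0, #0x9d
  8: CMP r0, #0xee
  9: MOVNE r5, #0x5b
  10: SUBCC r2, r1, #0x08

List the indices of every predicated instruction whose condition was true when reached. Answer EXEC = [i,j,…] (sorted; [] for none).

0: ✓ CMP  NZCV=0000
1: ✓ SUBGT  r4←0xb0
2: ✓ MOVGE  r3←0x7f
3: · MOVHI
4: ✓ CMP  NZCV=1001
5: ✓ ADDNE  r3←0xef
6: ✓ ADDNE  r5←0x3e
7: ✓ MOVMI  r0←0x9d
8: ✓ CMP  NZCV=1000
9: ✓ MOVNE  r5←0x5b
10: ✓ SUBCC  r2←0x87

EXEC = [1,2,5,6,7,9,10]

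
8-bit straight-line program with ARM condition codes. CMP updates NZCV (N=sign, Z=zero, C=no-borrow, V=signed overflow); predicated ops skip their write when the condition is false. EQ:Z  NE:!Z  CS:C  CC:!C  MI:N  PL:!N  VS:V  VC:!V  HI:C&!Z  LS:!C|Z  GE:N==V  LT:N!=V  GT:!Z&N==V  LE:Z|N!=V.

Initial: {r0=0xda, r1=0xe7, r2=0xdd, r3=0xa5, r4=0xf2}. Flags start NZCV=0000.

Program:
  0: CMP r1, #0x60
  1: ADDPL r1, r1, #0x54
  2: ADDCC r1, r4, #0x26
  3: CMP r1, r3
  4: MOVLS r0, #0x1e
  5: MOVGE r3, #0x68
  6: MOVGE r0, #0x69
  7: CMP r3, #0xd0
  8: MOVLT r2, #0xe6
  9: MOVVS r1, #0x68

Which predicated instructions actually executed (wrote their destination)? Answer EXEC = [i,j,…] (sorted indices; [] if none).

[0] flags=1010 → (cmp)
[1] flags=1010 PL?F → skip
[2] flags=1010 CC?F → skip
[3] flags=0010 → (cmp)
[4] flags=0010 LS?F → skip
[5] flags=0010 GE?T → r3=0x68
[6] flags=0010 GE?T → r0=0x69
[7] flags=1001 → (cmp)
[8] flags=1001 LT?F → skip
[9] flags=1001 VS?T → r1=0x68

EXEC = [5,6,9]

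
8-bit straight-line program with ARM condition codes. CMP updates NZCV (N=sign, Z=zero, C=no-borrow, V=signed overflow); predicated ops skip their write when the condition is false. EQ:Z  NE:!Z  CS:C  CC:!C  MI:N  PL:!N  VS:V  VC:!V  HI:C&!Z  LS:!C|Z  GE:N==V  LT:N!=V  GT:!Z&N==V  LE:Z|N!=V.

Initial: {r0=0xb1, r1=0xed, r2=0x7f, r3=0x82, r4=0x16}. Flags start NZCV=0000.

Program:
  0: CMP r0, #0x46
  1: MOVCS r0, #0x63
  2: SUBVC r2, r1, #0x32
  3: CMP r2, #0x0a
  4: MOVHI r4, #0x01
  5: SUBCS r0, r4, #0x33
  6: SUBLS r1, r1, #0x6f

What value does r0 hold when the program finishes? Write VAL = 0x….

VAL = 0xce

[0] flags=0011 → (cmp)
[1] flags=0011 CS?T → r0=0x63
[2] flags=0011 VC?F → skip
[3] flags=0010 → (cmp)
[4] flags=0010 HI?T → r4=0x01
[5] flags=0010 CS?T → r0=0xce
[6] flags=0010 LS?F → skip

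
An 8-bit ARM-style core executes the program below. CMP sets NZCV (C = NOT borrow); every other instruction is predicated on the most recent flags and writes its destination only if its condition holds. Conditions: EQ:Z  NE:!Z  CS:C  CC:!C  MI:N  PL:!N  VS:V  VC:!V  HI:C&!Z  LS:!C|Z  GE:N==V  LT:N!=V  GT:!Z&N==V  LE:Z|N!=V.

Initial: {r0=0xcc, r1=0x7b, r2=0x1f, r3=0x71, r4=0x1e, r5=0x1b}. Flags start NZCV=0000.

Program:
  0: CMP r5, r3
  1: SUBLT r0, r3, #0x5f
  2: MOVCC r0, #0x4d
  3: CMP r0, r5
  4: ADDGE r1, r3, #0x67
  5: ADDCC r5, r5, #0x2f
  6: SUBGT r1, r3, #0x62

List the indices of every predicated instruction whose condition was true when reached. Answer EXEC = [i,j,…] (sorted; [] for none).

[0] flags=1000 → (cmp)
[1] flags=1000 LT?T → r0=0x12
[2] flags=1000 CC?T → r0=0x4d
[3] flags=0010 → (cmp)
[4] flags=0010 GE?T → r1=0xd8
[5] flags=0010 CC?F → skip
[6] flags=0010 GT?T → r1=0x0f

EXEC = [1,2,4,6]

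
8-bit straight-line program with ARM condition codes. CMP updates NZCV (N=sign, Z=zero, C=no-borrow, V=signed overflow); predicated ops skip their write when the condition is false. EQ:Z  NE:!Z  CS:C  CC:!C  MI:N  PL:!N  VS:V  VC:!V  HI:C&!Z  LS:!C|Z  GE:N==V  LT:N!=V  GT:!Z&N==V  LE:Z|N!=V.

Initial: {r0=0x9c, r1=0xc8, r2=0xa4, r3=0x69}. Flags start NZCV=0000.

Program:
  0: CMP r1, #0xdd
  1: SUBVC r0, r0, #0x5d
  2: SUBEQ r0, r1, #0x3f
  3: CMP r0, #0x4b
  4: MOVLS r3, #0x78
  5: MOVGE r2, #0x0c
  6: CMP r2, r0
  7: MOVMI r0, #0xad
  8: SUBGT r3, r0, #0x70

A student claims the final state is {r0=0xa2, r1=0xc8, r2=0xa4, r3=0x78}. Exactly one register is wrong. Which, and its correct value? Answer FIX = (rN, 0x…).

FIX = (r0, 0x3f)

[0] flags=1000 → (cmp)
[1] flags=1000 VC?T → r0=0x3f
[2] flags=1000 EQ?F → skip
[3] flags=1000 → (cmp)
[4] flags=1000 LS?T → r3=0x78
[5] flags=1000 GE?F → skip
[6] flags=0011 → (cmp)
[7] flags=0011 MI?F → skip
[8] flags=0011 GT?F → skip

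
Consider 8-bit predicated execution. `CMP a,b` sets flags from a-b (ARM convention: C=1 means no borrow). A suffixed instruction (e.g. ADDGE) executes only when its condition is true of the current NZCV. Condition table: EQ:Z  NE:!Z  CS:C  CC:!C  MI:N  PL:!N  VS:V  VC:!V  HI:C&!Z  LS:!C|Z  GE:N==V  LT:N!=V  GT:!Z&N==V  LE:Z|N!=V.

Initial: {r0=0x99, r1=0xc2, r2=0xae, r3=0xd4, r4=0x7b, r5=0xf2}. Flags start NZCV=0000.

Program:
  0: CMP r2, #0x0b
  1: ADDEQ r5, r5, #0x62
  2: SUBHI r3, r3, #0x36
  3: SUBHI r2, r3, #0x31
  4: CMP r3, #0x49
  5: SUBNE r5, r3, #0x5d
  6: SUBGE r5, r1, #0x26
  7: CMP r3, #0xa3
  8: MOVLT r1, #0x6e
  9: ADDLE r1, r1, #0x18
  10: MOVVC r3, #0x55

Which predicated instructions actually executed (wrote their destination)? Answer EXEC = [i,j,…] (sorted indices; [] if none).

EXEC = [2,3,5,8,9,10]

0: ✓ CMP  NZCV=1010
1: · ADDEQ
2: ✓ SUBHI  r3←0x9e
3: ✓ SUBHI  r2←0x6d
4: ✓ CMP  NZCV=0011
5: ✓ SUBNE  r5←0x41
6: · SUBGE
7: ✓ CMP  NZCV=1000
8: ✓ MOVLT  r1←0x6e
9: ✓ ADDLE  r1←0x86
10: ✓ MOVVC  r3←0x55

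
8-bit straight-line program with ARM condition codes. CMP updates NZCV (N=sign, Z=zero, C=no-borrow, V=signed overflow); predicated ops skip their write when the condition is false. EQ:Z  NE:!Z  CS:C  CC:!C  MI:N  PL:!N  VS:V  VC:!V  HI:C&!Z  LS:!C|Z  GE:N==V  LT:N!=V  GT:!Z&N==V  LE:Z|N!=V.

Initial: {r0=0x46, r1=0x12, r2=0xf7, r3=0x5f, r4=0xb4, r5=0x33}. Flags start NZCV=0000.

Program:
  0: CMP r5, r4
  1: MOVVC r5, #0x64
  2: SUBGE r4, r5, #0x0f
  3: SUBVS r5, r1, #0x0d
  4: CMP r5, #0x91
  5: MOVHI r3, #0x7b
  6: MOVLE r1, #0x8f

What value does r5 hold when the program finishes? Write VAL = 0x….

VAL = 0x64

0: ✓ CMP  NZCV=0000
1: ✓ MOVVC  r5←0x64
2: ✓ SUBGE  r4←0x55
3: · SUBVS
4: ✓ CMP  NZCV=1001
5: · MOVHI
6: · MOVLE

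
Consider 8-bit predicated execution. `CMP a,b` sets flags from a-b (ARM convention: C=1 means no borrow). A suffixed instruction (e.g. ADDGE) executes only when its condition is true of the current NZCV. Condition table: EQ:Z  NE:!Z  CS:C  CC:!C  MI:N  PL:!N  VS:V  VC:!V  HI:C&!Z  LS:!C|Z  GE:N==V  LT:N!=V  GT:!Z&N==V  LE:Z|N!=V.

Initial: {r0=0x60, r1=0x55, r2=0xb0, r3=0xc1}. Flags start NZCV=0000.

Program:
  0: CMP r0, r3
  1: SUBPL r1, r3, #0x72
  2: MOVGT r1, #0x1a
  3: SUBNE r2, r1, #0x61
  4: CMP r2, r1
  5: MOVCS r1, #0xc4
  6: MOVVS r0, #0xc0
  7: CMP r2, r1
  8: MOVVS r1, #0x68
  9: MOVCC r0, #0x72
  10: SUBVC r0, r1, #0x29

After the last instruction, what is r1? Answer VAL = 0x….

[0] flags=1001 → (cmp)
[1] flags=1001 PL?F → skip
[2] flags=1001 GT?T → r1=0x1a
[3] flags=1001 NE?T → r2=0xb9
[4] flags=1010 → (cmp)
[5] flags=1010 CS?T → r1=0xc4
[6] flags=1010 VS?F → skip
[7] flags=1000 → (cmp)
[8] flags=1000 VS?F → skip
[9] flags=1000 CC?T → r0=0x72
[10] flags=1000 VC?T → r0=0x9b

VAL = 0xc4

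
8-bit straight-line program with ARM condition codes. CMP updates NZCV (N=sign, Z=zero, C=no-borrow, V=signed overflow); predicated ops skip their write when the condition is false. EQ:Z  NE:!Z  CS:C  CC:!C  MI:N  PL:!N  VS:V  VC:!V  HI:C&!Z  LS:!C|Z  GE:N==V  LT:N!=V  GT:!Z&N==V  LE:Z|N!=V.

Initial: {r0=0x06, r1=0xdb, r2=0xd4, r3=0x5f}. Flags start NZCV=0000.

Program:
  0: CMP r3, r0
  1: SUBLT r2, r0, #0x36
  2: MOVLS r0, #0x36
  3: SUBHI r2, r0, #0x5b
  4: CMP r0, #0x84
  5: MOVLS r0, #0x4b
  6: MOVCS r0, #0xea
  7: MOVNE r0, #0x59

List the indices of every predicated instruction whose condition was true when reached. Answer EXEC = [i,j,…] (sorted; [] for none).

0: ✓ CMP  NZCV=0010
1: · SUBLT
2: · MOVLS
3: ✓ SUBHI  r2←0xab
4: ✓ CMP  NZCV=1001
5: ✓ MOVLS  r0←0x4b
6: · MOVCS
7: ✓ MOVNE  r0←0x59

EXEC = [3,5,7]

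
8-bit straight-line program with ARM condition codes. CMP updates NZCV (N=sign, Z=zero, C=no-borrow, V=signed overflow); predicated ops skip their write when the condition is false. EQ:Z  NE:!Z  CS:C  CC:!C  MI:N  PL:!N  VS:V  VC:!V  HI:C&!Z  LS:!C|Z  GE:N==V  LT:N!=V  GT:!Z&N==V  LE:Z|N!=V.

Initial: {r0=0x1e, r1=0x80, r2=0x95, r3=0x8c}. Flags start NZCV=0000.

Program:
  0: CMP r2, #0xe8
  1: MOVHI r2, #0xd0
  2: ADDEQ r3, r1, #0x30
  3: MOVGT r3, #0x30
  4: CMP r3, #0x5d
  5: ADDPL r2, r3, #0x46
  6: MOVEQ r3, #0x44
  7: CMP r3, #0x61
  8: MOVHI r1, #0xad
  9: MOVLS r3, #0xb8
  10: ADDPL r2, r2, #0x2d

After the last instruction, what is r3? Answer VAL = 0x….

VAL = 0x8c

0: ✓ CMP  NZCV=1000
1: · MOVHI
2: · ADDEQ
3: · MOVGT
4: ✓ CMP  NZCV=0011
5: ✓ ADDPL  r2←0xd2
6: · MOVEQ
7: ✓ CMP  NZCV=0011
8: ✓ MOVHI  r1←0xad
9: · MOVLS
10: ✓ ADDPL  r2←0xff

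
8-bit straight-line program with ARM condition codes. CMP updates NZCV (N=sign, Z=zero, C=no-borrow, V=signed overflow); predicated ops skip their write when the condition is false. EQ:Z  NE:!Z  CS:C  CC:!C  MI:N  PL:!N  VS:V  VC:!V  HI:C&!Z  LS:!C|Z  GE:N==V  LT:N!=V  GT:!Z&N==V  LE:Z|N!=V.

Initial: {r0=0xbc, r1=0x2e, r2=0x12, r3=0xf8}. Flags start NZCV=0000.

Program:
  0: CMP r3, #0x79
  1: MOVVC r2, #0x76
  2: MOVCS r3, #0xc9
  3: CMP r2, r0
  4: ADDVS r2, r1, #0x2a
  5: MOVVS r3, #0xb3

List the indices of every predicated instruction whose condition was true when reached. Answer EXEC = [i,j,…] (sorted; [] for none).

[0] flags=0011 → (cmp)
[1] flags=0011 VC?F → skip
[2] flags=0011 CS?T → r3=0xc9
[3] flags=0000 → (cmp)
[4] flags=0000 VS?F → skip
[5] flags=0000 VS?F → skip

EXEC = [2]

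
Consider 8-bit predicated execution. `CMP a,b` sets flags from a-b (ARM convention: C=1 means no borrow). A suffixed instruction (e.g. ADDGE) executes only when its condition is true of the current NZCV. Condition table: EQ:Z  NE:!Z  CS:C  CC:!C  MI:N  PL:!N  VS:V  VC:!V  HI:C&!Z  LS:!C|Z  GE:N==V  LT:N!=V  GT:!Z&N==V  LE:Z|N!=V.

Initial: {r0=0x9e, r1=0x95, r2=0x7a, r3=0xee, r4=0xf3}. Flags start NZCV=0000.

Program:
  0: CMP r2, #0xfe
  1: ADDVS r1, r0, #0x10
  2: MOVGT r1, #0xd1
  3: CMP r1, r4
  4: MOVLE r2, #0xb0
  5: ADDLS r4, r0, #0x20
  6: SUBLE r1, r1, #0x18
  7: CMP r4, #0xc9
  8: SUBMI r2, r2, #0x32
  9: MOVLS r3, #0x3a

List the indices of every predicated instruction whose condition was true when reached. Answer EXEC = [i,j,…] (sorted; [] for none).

EXEC = [2,4,5,6,8,9]

0: ✓ CMP  NZCV=0000
1: · ADDVS
2: ✓ MOVGT  r1←0xd1
3: ✓ CMP  NZCV=1000
4: ✓ MOVLE  r2←0xb0
5: ✓ ADDLS  r4←0xbe
6: ✓ SUBLE  r1←0xb9
7: ✓ CMP  NZCV=1000
8: ✓ SUBMI  r2←0x7e
9: ✓ MOVLS  r3←0x3a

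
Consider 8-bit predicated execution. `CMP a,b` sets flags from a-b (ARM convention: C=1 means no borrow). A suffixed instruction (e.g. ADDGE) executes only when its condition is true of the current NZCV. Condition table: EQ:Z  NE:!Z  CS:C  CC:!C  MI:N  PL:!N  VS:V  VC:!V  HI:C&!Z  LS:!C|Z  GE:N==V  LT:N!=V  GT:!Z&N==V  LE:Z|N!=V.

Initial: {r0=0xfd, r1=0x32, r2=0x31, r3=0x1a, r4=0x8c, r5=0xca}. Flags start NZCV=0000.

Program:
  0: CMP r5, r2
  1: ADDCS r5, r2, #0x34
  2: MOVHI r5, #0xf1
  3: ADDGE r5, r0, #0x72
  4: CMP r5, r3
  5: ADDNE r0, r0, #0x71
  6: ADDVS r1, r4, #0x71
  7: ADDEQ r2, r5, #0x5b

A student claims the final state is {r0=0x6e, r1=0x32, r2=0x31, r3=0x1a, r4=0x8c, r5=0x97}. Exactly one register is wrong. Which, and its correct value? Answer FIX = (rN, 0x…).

FIX = (r5, 0xf1)

0: ✓ CMP  NZCV=1010
1: ✓ ADDCS  r5←0x65
2: ✓ MOVHI  r5←0xf1
3: · ADDGE
4: ✓ CMP  NZCV=1010
5: ✓ ADDNE  r0←0x6e
6: · ADDVS
7: · ADDEQ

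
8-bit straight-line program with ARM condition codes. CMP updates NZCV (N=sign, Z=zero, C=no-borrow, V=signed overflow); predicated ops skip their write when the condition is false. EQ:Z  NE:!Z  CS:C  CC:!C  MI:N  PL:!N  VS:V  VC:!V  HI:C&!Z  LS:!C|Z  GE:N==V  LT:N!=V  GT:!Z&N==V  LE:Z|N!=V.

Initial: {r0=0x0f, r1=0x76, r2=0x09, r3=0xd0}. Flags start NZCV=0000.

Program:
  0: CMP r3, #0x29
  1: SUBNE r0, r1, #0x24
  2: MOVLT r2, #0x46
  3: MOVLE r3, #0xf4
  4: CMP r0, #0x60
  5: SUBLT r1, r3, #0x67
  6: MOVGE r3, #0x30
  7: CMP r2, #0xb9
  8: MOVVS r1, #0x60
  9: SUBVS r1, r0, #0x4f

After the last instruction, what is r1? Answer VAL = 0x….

[0] flags=1010 → (cmp)
[1] flags=1010 NE?T → r0=0x52
[2] flags=1010 LT?T → r2=0x46
[3] flags=1010 LE?T → r3=0xf4
[4] flags=1000 → (cmp)
[5] flags=1000 LT?T → r1=0x8d
[6] flags=1000 GE?F → skip
[7] flags=1001 → (cmp)
[8] flags=1001 VS?T → r1=0x60
[9] flags=1001 VS?T → r1=0x03

VAL = 0x03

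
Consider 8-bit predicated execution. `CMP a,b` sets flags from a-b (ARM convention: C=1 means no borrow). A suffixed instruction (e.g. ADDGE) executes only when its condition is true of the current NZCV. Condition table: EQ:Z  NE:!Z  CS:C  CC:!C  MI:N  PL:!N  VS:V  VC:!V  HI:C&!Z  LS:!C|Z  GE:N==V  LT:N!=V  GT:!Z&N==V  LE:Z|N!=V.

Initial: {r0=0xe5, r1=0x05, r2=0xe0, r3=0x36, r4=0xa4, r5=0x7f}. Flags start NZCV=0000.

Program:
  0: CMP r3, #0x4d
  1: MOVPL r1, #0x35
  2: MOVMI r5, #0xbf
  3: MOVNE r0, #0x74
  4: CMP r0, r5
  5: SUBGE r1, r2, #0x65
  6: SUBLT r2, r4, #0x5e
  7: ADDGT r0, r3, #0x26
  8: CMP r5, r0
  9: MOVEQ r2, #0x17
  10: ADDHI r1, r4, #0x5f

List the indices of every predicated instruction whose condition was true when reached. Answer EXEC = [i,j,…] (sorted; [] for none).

EXEC = [2,3,5,7,10]

[0] flags=1000 → (cmp)
[1] flags=1000 PL?F → skip
[2] flags=1000 MI?T → r5=0xbf
[3] flags=1000 NE?T → r0=0x74
[4] flags=1001 → (cmp)
[5] flags=1001 GE?T → r1=0x7b
[6] flags=1001 LT?F → skip
[7] flags=1001 GT?T → r0=0x5c
[8] flags=0011 → (cmp)
[9] flags=0011 EQ?F → skip
[10] flags=0011 HI?T → r1=0x03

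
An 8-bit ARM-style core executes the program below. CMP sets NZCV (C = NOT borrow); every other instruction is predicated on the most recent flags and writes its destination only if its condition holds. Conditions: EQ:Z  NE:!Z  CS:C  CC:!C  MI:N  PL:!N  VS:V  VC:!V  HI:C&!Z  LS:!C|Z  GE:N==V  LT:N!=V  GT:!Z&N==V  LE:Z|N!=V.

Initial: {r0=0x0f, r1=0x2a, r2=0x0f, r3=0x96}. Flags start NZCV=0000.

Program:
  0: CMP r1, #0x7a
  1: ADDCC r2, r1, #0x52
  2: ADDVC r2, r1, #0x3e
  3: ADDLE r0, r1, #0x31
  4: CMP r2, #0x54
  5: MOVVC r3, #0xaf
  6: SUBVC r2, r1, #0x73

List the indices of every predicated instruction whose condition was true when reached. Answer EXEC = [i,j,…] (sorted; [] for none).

0: ✓ CMP  NZCV=1000
1: ✓ ADDCC  r2←0x7c
2: ✓ ADDVC  r2←0x68
3: ✓ ADDLE  r0←0x5b
4: ✓ CMP  NZCV=0010
5: ✓ MOVVC  r3←0xaf
6: ✓ SUBVC  r2←0xb7

EXEC = [1,2,3,5,6]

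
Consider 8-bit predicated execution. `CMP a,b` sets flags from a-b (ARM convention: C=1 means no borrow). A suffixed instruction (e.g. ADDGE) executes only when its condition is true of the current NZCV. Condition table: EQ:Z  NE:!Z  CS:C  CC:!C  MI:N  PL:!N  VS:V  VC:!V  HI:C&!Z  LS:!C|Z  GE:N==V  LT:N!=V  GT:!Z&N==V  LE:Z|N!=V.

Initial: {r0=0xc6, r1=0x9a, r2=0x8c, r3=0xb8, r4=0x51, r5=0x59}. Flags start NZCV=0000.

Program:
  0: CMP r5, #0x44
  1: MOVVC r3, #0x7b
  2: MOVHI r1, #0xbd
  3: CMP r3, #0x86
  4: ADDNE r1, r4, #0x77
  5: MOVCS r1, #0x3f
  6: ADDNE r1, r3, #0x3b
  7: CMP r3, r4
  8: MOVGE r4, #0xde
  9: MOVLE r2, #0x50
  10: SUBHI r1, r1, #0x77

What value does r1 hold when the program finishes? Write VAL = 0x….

0: ✓ CMP  NZCV=0010
1: ✓ MOVVC  r3←0x7b
2: ✓ MOVHI  r1←0xbd
3: ✓ CMP  NZCV=1001
4: ✓ ADDNE  r1←0xc8
5: · MOVCS
6: ✓ ADDNE  r1←0xb6
7: ✓ CMP  NZCV=0010
8: ✓ MOVGE  r4←0xde
9: · MOVLE
10: ✓ SUBHI  r1←0x3f

VAL = 0x3f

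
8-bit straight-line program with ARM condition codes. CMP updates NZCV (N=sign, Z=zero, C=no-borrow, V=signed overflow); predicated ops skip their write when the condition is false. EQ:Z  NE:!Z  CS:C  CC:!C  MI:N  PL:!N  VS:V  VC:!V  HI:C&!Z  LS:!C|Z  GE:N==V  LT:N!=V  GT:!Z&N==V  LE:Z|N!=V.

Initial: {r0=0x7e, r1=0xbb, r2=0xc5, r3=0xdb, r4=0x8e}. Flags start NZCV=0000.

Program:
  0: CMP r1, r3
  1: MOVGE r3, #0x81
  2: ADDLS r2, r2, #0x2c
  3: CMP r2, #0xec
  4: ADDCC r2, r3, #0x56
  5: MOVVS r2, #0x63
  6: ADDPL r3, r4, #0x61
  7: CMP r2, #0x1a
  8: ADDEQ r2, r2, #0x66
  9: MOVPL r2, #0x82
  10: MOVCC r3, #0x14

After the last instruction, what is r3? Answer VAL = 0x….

VAL = 0xef

[0] flags=1000 → (cmp)
[1] flags=1000 GE?F → skip
[2] flags=1000 LS?T → r2=0xf1
[3] flags=0010 → (cmp)
[4] flags=0010 CC?F → skip
[5] flags=0010 VS?F → skip
[6] flags=0010 PL?T → r3=0xef
[7] flags=1010 → (cmp)
[8] flags=1010 EQ?F → skip
[9] flags=1010 PL?F → skip
[10] flags=1010 CC?F → skip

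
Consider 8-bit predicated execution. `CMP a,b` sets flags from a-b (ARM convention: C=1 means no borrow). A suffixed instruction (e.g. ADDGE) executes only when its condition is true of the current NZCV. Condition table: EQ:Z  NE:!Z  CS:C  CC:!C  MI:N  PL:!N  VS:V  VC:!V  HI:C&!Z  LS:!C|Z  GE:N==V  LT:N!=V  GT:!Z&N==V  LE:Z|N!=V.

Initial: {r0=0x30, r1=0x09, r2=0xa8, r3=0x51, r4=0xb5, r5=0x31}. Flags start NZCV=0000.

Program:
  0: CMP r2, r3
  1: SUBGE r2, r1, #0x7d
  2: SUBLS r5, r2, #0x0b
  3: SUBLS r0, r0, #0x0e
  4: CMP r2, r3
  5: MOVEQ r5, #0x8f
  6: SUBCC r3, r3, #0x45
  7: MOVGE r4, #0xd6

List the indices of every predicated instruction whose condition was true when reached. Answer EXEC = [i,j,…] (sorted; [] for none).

EXEC = []

[0] flags=0011 → (cmp)
[1] flags=0011 GE?F → skip
[2] flags=0011 LS?F → skip
[3] flags=0011 LS?F → skip
[4] flags=0011 → (cmp)
[5] flags=0011 EQ?F → skip
[6] flags=0011 CC?F → skip
[7] flags=0011 GE?F → skip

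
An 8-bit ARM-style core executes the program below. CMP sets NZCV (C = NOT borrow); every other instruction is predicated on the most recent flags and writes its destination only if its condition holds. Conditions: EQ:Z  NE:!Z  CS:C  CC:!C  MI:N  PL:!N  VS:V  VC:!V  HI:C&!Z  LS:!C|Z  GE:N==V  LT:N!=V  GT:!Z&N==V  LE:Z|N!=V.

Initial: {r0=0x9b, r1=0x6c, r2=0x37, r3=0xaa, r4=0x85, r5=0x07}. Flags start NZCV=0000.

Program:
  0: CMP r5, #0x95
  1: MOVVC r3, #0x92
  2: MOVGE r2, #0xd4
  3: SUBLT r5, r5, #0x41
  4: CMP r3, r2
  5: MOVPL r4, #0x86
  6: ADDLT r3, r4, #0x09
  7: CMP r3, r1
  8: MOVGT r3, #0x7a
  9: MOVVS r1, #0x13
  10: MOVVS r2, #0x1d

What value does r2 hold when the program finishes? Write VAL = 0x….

[0] flags=0000 → (cmp)
[1] flags=0000 VC?T → r3=0x92
[2] flags=0000 GE?T → r2=0xd4
[3] flags=0000 LT?F → skip
[4] flags=1000 → (cmp)
[5] flags=1000 PL?F → skip
[6] flags=1000 LT?T → r3=0x8e
[7] flags=0011 → (cmp)
[8] flags=0011 GT?F → skip
[9] flags=0011 VS?T → r1=0x13
[10] flags=0011 VS?T → r2=0x1d

VAL = 0x1d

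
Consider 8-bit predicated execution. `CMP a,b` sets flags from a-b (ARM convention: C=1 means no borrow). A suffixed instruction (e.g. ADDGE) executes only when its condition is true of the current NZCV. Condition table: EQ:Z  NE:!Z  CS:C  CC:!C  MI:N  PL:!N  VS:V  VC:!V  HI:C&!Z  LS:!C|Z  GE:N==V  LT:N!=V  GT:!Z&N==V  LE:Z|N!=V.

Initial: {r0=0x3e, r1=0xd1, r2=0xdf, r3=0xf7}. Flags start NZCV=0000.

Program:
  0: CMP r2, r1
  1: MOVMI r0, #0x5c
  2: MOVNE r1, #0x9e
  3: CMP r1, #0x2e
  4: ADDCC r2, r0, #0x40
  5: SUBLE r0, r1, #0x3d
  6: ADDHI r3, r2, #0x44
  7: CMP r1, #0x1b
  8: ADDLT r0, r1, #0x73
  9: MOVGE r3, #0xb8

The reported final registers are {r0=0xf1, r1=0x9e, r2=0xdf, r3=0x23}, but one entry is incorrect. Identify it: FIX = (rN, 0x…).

0: ✓ CMP  NZCV=0010
1: · MOVMI
2: ✓ MOVNE  r1←0x9e
3: ✓ CMP  NZCV=0011
4: · ADDCC
5: ✓ SUBLE  r0←0x61
6: ✓ ADDHI  r3←0x23
7: ✓ CMP  NZCV=1010
8: ✓ ADDLT  r0←0x11
9: · MOVGE

FIX = (r0, 0x11)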